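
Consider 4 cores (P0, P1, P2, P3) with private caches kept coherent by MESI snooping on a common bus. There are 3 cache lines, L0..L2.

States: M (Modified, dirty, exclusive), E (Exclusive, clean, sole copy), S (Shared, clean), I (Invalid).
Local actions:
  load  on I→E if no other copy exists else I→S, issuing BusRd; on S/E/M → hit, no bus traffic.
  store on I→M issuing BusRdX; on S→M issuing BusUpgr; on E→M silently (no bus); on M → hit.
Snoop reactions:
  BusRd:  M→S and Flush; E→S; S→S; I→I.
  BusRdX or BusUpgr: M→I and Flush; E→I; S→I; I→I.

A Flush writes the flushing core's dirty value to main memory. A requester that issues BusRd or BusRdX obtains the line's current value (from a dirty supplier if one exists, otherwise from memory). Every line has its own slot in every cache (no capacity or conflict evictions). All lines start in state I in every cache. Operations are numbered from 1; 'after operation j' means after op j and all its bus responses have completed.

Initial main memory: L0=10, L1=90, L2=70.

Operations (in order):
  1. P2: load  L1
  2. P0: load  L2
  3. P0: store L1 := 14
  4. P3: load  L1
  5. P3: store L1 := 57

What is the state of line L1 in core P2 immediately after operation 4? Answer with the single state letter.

  op1 P2: load  L1 → I/I/E/I on L1; bus BusRd; mem=90
  op2 P0: load  L2 → E/I/I/I on L2; bus BusRd; mem=70
  op3 P0: store L1 := 14 → M/I/I/I on L1; bus BusRdX; mem=90
  op4 P3: load  L1 → S/I/I/S on L1; bus BusRd Flush; mem=14
  op5 P3: store L1 := 57 → I/I/I/M on L1; bus BusUpgr; mem=14

state = I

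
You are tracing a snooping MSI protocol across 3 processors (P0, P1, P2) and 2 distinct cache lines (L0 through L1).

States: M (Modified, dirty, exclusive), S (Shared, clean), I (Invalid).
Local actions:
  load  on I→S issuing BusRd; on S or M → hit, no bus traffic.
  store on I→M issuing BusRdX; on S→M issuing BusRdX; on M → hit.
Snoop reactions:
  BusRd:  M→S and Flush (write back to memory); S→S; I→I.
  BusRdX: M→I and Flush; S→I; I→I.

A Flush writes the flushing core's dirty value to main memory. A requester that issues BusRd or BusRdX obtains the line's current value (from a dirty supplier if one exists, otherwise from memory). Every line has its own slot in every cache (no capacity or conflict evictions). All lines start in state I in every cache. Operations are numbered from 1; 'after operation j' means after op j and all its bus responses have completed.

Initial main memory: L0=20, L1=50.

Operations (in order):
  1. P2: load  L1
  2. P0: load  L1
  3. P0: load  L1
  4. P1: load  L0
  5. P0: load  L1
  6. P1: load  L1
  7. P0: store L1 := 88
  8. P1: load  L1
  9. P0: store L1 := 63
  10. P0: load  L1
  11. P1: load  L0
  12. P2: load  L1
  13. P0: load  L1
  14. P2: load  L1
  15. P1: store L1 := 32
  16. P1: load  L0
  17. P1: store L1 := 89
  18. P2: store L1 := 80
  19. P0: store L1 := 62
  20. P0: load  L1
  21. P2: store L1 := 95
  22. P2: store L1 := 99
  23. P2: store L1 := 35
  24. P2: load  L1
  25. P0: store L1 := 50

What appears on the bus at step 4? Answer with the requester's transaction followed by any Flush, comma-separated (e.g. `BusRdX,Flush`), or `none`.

bus = BusRd

1. P2: load  L1  bus=[BusRd]  L1: P0=I P1=I P2=S  mem[L1]=50
2. P0: load  L1  bus=[BusRd]  L1: P0=S P1=I P2=S  mem[L1]=50
3. P0: load  L1  bus=[-]  L1: P0=S P1=I P2=S  mem[L1]=50
4. P1: load  L0  bus=[BusRd]  L0: P0=I P1=S P2=I  mem[L0]=20
5. P0: load  L1  bus=[-]  L1: P0=S P1=I P2=S  mem[L1]=50
6. P1: load  L1  bus=[BusRd]  L1: P0=S P1=S P2=S  mem[L1]=50
7. P0: store L1 := 88  bus=[BusRdX]  L1: P0=M P1=I P2=I  mem[L1]=50
8. P1: load  L1  bus=[BusRd,Flush]  L1: P0=S P1=S P2=I  mem[L1]=88
9. P0: store L1 := 63  bus=[BusRdX]  L1: P0=M P1=I P2=I  mem[L1]=88
10. P0: load  L1  bus=[-]  L1: P0=M P1=I P2=I  mem[L1]=88
11. P1: load  L0  bus=[-]  L0: P0=I P1=S P2=I  mem[L0]=20
12. P2: load  L1  bus=[BusRd,Flush]  L1: P0=S P1=I P2=S  mem[L1]=63
13. P0: load  L1  bus=[-]  L1: P0=S P1=I P2=S  mem[L1]=63
14. P2: load  L1  bus=[-]  L1: P0=S P1=I P2=S  mem[L1]=63
15. P1: store L1 := 32  bus=[BusRdX]  L1: P0=I P1=M P2=I  mem[L1]=63
16. P1: load  L0  bus=[-]  L0: P0=I P1=S P2=I  mem[L0]=20
17. P1: store L1 := 89  bus=[-]  L1: P0=I P1=M P2=I  mem[L1]=63
18. P2: store L1 := 80  bus=[BusRdX,Flush]  L1: P0=I P1=I P2=M  mem[L1]=89
19. P0: store L1 := 62  bus=[BusRdX,Flush]  L1: P0=M P1=I P2=I  mem[L1]=80
20. P0: load  L1  bus=[-]  L1: P0=M P1=I P2=I  mem[L1]=80
21. P2: store L1 := 95  bus=[BusRdX,Flush]  L1: P0=I P1=I P2=M  mem[L1]=62
22. P2: store L1 := 99  bus=[-]  L1: P0=I P1=I P2=M  mem[L1]=62
23. P2: store L1 := 35  bus=[-]  L1: P0=I P1=I P2=M  mem[L1]=62
24. P2: load  L1  bus=[-]  L1: P0=I P1=I P2=M  mem[L1]=62
25. P0: store L1 := 50  bus=[BusRdX,Flush]  L1: P0=M P1=I P2=I  mem[L1]=35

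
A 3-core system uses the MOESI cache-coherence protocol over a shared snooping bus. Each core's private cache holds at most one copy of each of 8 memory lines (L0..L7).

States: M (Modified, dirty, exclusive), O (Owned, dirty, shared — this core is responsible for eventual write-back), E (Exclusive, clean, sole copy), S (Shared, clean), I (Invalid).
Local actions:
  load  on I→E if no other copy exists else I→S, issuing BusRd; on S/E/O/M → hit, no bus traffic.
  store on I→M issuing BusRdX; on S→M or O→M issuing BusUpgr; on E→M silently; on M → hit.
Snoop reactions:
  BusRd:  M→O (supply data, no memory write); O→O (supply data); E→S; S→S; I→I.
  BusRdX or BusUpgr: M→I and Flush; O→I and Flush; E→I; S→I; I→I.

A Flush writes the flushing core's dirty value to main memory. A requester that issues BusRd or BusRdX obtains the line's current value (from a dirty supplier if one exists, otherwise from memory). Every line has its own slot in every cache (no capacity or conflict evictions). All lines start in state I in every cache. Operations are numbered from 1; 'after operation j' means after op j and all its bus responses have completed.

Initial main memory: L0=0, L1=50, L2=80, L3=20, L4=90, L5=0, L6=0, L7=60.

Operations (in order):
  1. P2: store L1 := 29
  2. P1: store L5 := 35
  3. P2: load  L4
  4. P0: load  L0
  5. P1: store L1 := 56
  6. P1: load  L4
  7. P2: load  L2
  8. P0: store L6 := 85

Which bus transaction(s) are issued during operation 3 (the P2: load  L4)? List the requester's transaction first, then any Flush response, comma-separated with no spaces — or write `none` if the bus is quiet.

bus = BusRd

1. P2: store L1 := 29  bus=[BusRdX]  L1: P0=I P1=I P2=M  mem[L1]=50
2. P1: store L5 := 35  bus=[BusRdX]  L5: P0=I P1=M P2=I  mem[L5]=0
3. P2: load  L4  bus=[BusRd]  L4: P0=I P1=I P2=E  mem[L4]=90
4. P0: load  L0  bus=[BusRd]  L0: P0=E P1=I P2=I  mem[L0]=0
5. P1: store L1 := 56  bus=[BusRdX,Flush]  L1: P0=I P1=M P2=I  mem[L1]=29
6. P1: load  L4  bus=[BusRd]  L4: P0=I P1=S P2=S  mem[L4]=90
7. P2: load  L2  bus=[BusRd]  L2: P0=I P1=I P2=E  mem[L2]=80
8. P0: store L6 := 85  bus=[BusRdX]  L6: P0=M P1=I P2=I  mem[L6]=0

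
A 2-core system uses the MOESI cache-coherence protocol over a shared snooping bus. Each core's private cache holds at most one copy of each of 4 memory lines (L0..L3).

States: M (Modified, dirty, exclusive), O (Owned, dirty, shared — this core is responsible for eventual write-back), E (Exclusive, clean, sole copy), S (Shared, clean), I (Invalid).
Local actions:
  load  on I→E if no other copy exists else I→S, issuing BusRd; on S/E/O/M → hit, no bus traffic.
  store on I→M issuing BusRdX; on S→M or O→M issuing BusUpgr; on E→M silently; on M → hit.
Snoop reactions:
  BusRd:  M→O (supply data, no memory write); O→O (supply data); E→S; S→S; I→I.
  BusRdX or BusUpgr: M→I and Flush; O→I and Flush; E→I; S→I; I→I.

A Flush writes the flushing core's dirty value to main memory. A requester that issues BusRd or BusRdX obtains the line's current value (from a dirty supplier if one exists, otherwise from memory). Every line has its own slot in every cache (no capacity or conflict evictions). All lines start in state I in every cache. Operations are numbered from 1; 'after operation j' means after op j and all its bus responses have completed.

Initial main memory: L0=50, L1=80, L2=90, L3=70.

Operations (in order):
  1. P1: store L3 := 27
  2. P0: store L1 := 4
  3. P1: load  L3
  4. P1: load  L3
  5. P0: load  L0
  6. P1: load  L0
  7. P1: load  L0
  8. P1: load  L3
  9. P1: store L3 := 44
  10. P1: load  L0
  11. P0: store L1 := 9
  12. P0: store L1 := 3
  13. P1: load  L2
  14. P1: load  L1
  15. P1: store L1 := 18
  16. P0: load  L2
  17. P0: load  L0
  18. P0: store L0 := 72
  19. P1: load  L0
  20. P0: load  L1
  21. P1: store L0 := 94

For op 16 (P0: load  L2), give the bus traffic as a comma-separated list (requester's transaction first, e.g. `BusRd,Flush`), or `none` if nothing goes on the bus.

bus = BusRd

  op1 P1: store L3 := 27 → I/M on L3; bus BusRdX; mem=70
  op2 P0: store L1 := 4 → M/I on L1; bus BusRdX; mem=80
  op3 P1: load  L3 → I/M on L3; bus (none); mem=70
  op4 P1: load  L3 → I/M on L3; bus (none); mem=70
  op5 P0: load  L0 → E/I on L0; bus BusRd; mem=50
  op6 P1: load  L0 → S/S on L0; bus BusRd; mem=50
  op7 P1: load  L0 → S/S on L0; bus (none); mem=50
  op8 P1: load  L3 → I/M on L3; bus (none); mem=70
  op9 P1: store L3 := 44 → I/M on L3; bus (none); mem=70
  op10 P1: load  L0 → S/S on L0; bus (none); mem=50
  op11 P0: store L1 := 9 → M/I on L1; bus (none); mem=80
  op12 P0: store L1 := 3 → M/I on L1; bus (none); mem=80
  op13 P1: load  L2 → I/E on L2; bus BusRd; mem=90
  op14 P1: load  L1 → O/S on L1; bus BusRd; mem=80
  op15 P1: store L1 := 18 → I/M on L1; bus BusUpgr Flush; mem=3
  op16 P0: load  L2 → S/S on L2; bus BusRd; mem=90
  op17 P0: load  L0 → S/S on L0; bus (none); mem=50
  op18 P0: store L0 := 72 → M/I on L0; bus BusUpgr; mem=50
  op19 P1: load  L0 → O/S on L0; bus BusRd; mem=50
  op20 P0: load  L1 → S/O on L1; bus BusRd; mem=3
  op21 P1: store L0 := 94 → I/M on L0; bus BusUpgr Flush; mem=72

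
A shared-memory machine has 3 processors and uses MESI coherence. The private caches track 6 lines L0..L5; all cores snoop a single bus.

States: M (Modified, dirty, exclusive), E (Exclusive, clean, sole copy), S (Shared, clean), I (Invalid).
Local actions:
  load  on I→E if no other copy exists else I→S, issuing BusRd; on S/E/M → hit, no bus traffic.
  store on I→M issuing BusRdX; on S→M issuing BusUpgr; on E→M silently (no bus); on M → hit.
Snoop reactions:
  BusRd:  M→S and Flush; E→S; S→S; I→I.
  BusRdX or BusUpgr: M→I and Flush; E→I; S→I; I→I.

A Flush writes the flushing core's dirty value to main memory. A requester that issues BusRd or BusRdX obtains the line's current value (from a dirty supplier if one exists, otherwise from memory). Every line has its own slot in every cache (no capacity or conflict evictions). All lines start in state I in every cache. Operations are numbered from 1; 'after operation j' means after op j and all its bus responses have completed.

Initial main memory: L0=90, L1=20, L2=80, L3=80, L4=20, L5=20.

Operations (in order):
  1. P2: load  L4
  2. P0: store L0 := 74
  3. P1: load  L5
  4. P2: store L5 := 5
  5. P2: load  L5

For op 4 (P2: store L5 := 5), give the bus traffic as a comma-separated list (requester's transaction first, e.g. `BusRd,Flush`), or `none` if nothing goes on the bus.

bus = BusRdX

[1] P2: load  L4 | P0:I, P1:I, P2:E(20) | bus: BusRd
[2] P0: store L0 := 74 | P0:M(74), P1:I, P2:I | bus: BusRdX
[3] P1: load  L5 | P0:I, P1:E(20), P2:I | bus: BusRd
[4] P2: store L5 := 5 | P0:I, P1:I, P2:M(5) | bus: BusRdX
[5] P2: load  L5 | P0:I, P1:I, P2:M(5) | bus: none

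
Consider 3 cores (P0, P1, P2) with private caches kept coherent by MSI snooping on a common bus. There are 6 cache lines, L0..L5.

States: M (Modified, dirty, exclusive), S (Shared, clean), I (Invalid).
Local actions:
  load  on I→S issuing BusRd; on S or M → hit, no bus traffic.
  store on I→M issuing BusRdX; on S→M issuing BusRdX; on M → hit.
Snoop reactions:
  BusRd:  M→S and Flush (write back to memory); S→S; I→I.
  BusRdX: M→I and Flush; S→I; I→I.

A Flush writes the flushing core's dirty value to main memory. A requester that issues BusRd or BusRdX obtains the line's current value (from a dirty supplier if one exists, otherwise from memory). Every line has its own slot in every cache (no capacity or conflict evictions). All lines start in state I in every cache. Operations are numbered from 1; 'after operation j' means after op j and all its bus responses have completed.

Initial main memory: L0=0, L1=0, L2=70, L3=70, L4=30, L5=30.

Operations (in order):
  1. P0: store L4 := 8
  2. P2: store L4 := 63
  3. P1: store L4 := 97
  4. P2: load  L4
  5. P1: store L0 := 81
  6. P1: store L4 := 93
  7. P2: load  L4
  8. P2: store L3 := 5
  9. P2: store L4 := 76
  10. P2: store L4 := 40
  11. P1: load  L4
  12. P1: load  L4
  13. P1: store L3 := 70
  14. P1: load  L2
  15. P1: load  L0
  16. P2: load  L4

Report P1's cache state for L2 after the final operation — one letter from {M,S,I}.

state = S

1. P0: store L4 := 8  bus=[BusRdX]  L4: P0=M P1=I P2=I  mem[L4]=30
2. P2: store L4 := 63  bus=[BusRdX,Flush]  L4: P0=I P1=I P2=M  mem[L4]=8
3. P1: store L4 := 97  bus=[BusRdX,Flush]  L4: P0=I P1=M P2=I  mem[L4]=63
4. P2: load  L4  bus=[BusRd,Flush]  L4: P0=I P1=S P2=S  mem[L4]=97
5. P1: store L0 := 81  bus=[BusRdX]  L0: P0=I P1=M P2=I  mem[L0]=0
6. P1: store L4 := 93  bus=[BusRdX]  L4: P0=I P1=M P2=I  mem[L4]=97
7. P2: load  L4  bus=[BusRd,Flush]  L4: P0=I P1=S P2=S  mem[L4]=93
8. P2: store L3 := 5  bus=[BusRdX]  L3: P0=I P1=I P2=M  mem[L3]=70
9. P2: store L4 := 76  bus=[BusRdX]  L4: P0=I P1=I P2=M  mem[L4]=93
10. P2: store L4 := 40  bus=[-]  L4: P0=I P1=I P2=M  mem[L4]=93
11. P1: load  L4  bus=[BusRd,Flush]  L4: P0=I P1=S P2=S  mem[L4]=40
12. P1: load  L4  bus=[-]  L4: P0=I P1=S P2=S  mem[L4]=40
13. P1: store L3 := 70  bus=[BusRdX,Flush]  L3: P0=I P1=M P2=I  mem[L3]=5
14. P1: load  L2  bus=[BusRd]  L2: P0=I P1=S P2=I  mem[L2]=70
15. P1: load  L0  bus=[-]  L0: P0=I P1=M P2=I  mem[L0]=0
16. P2: load  L4  bus=[-]  L4: P0=I P1=S P2=S  mem[L4]=40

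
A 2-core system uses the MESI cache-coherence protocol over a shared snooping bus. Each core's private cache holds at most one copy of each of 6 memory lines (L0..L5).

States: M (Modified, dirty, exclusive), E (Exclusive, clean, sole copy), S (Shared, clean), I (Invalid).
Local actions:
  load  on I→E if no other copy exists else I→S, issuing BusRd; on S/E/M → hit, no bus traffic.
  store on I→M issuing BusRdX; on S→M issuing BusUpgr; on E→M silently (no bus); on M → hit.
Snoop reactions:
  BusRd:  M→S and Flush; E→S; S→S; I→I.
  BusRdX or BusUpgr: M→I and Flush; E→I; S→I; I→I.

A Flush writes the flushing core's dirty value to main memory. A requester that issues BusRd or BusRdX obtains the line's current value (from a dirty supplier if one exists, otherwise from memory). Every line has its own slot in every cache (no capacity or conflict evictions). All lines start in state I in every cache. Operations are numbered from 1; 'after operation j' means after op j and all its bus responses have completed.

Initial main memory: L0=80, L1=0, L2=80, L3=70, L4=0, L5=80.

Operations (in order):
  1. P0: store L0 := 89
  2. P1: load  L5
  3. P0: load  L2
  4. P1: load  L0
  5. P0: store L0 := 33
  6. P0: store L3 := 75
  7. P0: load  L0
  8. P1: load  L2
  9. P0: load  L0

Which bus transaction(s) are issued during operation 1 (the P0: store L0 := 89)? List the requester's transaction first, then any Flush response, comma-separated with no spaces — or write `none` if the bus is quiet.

bus = BusRdX

step 1: P0: store L0 := 89  ⟶  MI  (L0)  txn=BusRdX  M[L0]=80
step 2: P1: load  L5  ⟶  IE  (L5)  txn=BusRd  M[L5]=80
step 3: P0: load  L2  ⟶  EI  (L2)  txn=BusRd  M[L2]=80
step 4: P1: load  L0  ⟶  SS  (L0)  txn=BusRd+Flush  M[L0]=89
step 5: P0: store L0 := 33  ⟶  MI  (L0)  txn=BusUpgr  M[L0]=89
step 6: P0: store L3 := 75  ⟶  MI  (L3)  txn=BusRdX  M[L3]=70
step 7: P0: load  L0  ⟶  MI  (L0)  txn=∅  M[L0]=89
step 8: P1: load  L2  ⟶  SS  (L2)  txn=BusRd  M[L2]=80
step 9: P0: load  L0  ⟶  MI  (L0)  txn=∅  M[L0]=89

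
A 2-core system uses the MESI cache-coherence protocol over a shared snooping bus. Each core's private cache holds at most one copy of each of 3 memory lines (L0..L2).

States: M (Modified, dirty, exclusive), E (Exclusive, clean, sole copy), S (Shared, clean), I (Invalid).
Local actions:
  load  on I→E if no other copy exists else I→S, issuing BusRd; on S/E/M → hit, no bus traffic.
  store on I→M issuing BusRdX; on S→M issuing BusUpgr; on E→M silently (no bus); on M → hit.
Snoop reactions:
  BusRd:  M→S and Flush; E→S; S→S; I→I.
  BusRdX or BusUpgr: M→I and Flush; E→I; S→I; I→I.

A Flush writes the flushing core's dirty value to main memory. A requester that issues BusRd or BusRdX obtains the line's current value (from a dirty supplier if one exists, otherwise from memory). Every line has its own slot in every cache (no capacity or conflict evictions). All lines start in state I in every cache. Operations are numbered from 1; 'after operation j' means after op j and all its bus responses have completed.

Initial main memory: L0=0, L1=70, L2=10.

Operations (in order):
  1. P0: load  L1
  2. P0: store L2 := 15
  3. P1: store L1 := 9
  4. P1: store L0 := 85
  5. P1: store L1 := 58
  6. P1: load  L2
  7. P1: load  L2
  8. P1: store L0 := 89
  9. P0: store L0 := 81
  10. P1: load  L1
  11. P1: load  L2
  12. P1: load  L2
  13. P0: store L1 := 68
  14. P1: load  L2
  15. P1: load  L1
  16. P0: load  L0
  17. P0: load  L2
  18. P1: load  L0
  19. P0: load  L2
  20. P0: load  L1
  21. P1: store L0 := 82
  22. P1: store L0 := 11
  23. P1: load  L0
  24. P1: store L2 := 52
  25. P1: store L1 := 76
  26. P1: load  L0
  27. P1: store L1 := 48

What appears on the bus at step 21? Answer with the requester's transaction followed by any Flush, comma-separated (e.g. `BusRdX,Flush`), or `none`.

bus = BusUpgr

  op1 P0: load  L1 → E/I on L1; bus BusRd; mem=70
  op2 P0: store L2 := 15 → M/I on L2; bus BusRdX; mem=10
  op3 P1: store L1 := 9 → I/M on L1; bus BusRdX; mem=70
  op4 P1: store L0 := 85 → I/M on L0; bus BusRdX; mem=0
  op5 P1: store L1 := 58 → I/M on L1; bus (none); mem=70
  op6 P1: load  L2 → S/S on L2; bus BusRd Flush; mem=15
  op7 P1: load  L2 → S/S on L2; bus (none); mem=15
  op8 P1: store L0 := 89 → I/M on L0; bus (none); mem=0
  op9 P0: store L0 := 81 → M/I on L0; bus BusRdX Flush; mem=89
  op10 P1: load  L1 → I/M on L1; bus (none); mem=70
  op11 P1: load  L2 → S/S on L2; bus (none); mem=15
  op12 P1: load  L2 → S/S on L2; bus (none); mem=15
  op13 P0: store L1 := 68 → M/I on L1; bus BusRdX Flush; mem=58
  op14 P1: load  L2 → S/S on L2; bus (none); mem=15
  op15 P1: load  L1 → S/S on L1; bus BusRd Flush; mem=68
  op16 P0: load  L0 → M/I on L0; bus (none); mem=89
  op17 P0: load  L2 → S/S on L2; bus (none); mem=15
  op18 P1: load  L0 → S/S on L0; bus BusRd Flush; mem=81
  op19 P0: load  L2 → S/S on L2; bus (none); mem=15
  op20 P0: load  L1 → S/S on L1; bus (none); mem=68
  op21 P1: store L0 := 82 → I/M on L0; bus BusUpgr; mem=81
  op22 P1: store L0 := 11 → I/M on L0; bus (none); mem=81
  op23 P1: load  L0 → I/M on L0; bus (none); mem=81
  op24 P1: store L2 := 52 → I/M on L2; bus BusUpgr; mem=15
  op25 P1: store L1 := 76 → I/M on L1; bus BusUpgr; mem=68
  op26 P1: load  L0 → I/M on L0; bus (none); mem=81
  op27 P1: store L1 := 48 → I/M on L1; bus (none); mem=68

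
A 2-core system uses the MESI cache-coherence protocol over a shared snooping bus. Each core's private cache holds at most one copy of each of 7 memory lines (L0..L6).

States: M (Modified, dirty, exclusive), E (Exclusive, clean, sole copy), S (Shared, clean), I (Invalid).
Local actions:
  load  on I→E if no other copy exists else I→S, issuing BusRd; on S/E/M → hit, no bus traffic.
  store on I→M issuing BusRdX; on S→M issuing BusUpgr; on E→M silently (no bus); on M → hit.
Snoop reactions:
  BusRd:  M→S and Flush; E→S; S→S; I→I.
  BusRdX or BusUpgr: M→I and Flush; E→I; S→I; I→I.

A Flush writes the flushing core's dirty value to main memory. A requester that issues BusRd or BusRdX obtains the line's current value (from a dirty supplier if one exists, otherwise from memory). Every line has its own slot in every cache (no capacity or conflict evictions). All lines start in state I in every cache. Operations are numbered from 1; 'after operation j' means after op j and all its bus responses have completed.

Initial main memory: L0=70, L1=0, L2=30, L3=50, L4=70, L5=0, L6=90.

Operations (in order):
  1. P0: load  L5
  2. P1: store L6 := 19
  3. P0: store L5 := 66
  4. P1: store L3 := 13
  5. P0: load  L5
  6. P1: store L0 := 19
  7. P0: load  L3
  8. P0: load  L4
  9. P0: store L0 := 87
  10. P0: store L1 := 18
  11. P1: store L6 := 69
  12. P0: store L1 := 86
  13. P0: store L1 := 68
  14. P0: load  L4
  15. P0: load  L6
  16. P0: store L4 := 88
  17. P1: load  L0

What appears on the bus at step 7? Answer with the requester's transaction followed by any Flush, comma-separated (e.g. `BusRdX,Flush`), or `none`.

step 1: P0: load  L5  ⟶  EI  (L5)  txn=BusRd  M[L5]=0
step 2: P1: store L6 := 19  ⟶  IM  (L6)  txn=BusRdX  M[L6]=90
step 3: P0: store L5 := 66  ⟶  MI  (L5)  txn=∅  M[L5]=0
step 4: P1: store L3 := 13  ⟶  IM  (L3)  txn=BusRdX  M[L3]=50
step 5: P0: load  L5  ⟶  MI  (L5)  txn=∅  M[L5]=0
step 6: P1: store L0 := 19  ⟶  IM  (L0)  txn=BusRdX  M[L0]=70
step 7: P0: load  L3  ⟶  SS  (L3)  txn=BusRd+Flush  M[L3]=13
step 8: P0: load  L4  ⟶  EI  (L4)  txn=BusRd  M[L4]=70
step 9: P0: store L0 := 87  ⟶  MI  (L0)  txn=BusRdX+Flush  M[L0]=19
step 10: P0: store L1 := 18  ⟶  MI  (L1)  txn=BusRdX  M[L1]=0
step 11: P1: store L6 := 69  ⟶  IM  (L6)  txn=∅  M[L6]=90
step 12: P0: store L1 := 86  ⟶  MI  (L1)  txn=∅  M[L1]=0
step 13: P0: store L1 := 68  ⟶  MI  (L1)  txn=∅  M[L1]=0
step 14: P0: load  L4  ⟶  EI  (L4)  txn=∅  M[L4]=70
step 15: P0: load  L6  ⟶  SS  (L6)  txn=BusRd+Flush  M[L6]=69
step 16: P0: store L4 := 88  ⟶  MI  (L4)  txn=∅  M[L4]=70
step 17: P1: load  L0  ⟶  SS  (L0)  txn=BusRd+Flush  M[L0]=87

bus = BusRd,Flush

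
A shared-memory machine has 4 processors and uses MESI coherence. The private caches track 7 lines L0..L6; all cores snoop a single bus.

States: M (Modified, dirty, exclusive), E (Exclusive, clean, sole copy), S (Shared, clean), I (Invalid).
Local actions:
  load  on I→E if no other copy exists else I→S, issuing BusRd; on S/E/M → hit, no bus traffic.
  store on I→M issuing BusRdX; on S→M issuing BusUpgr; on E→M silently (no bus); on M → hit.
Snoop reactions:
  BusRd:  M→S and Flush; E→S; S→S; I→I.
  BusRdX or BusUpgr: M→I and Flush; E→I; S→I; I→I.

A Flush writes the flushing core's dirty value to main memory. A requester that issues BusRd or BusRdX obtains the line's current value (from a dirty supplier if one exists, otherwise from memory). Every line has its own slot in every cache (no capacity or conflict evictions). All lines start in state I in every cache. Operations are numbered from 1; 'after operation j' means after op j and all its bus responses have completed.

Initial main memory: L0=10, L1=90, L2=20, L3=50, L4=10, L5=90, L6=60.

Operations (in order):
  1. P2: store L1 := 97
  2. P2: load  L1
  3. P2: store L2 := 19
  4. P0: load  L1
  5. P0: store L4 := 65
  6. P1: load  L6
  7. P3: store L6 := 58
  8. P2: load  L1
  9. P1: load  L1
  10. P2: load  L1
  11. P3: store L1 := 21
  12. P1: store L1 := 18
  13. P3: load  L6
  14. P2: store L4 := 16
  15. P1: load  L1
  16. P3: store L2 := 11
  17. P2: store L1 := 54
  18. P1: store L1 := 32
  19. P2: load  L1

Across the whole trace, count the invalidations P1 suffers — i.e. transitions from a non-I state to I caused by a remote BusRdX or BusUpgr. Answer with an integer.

invalidations = 3

step 1: P2: store L1 := 97  ⟶  IIMI  (L1)  txn=BusRdX  M[L1]=90
step 2: P2: load  L1  ⟶  IIMI  (L1)  txn=∅  M[L1]=90
step 3: P2: store L2 := 19  ⟶  IIMI  (L2)  txn=BusRdX  M[L2]=20
step 4: P0: load  L1  ⟶  SISI  (L1)  txn=BusRd+Flush  M[L1]=97
step 5: P0: store L4 := 65  ⟶  MIII  (L4)  txn=BusRdX  M[L4]=10
step 6: P1: load  L6  ⟶  IEII  (L6)  txn=BusRd  M[L6]=60
step 7: P3: store L6 := 58  ⟶  IIIM  (L6)  txn=BusRdX  M[L6]=60
step 8: P2: load  L1  ⟶  SISI  (L1)  txn=∅  M[L1]=97
step 9: P1: load  L1  ⟶  SSSI  (L1)  txn=BusRd  M[L1]=97
step 10: P2: load  L1  ⟶  SSSI  (L1)  txn=∅  M[L1]=97
step 11: P3: store L1 := 21  ⟶  IIIM  (L1)  txn=BusRdX  M[L1]=97
step 12: P1: store L1 := 18  ⟶  IMII  (L1)  txn=BusRdX+Flush  M[L1]=21
step 13: P3: load  L6  ⟶  IIIM  (L6)  txn=∅  M[L6]=60
step 14: P2: store L4 := 16  ⟶  IIMI  (L4)  txn=BusRdX+Flush  M[L4]=65
step 15: P1: load  L1  ⟶  IMII  (L1)  txn=∅  M[L1]=21
step 16: P3: store L2 := 11  ⟶  IIIM  (L2)  txn=BusRdX+Flush  M[L2]=19
step 17: P2: store L1 := 54  ⟶  IIMI  (L1)  txn=BusRdX+Flush  M[L1]=18
step 18: P1: store L1 := 32  ⟶  IMII  (L1)  txn=BusRdX+Flush  M[L1]=54
step 19: P2: load  L1  ⟶  ISSI  (L1)  txn=BusRd+Flush  M[L1]=32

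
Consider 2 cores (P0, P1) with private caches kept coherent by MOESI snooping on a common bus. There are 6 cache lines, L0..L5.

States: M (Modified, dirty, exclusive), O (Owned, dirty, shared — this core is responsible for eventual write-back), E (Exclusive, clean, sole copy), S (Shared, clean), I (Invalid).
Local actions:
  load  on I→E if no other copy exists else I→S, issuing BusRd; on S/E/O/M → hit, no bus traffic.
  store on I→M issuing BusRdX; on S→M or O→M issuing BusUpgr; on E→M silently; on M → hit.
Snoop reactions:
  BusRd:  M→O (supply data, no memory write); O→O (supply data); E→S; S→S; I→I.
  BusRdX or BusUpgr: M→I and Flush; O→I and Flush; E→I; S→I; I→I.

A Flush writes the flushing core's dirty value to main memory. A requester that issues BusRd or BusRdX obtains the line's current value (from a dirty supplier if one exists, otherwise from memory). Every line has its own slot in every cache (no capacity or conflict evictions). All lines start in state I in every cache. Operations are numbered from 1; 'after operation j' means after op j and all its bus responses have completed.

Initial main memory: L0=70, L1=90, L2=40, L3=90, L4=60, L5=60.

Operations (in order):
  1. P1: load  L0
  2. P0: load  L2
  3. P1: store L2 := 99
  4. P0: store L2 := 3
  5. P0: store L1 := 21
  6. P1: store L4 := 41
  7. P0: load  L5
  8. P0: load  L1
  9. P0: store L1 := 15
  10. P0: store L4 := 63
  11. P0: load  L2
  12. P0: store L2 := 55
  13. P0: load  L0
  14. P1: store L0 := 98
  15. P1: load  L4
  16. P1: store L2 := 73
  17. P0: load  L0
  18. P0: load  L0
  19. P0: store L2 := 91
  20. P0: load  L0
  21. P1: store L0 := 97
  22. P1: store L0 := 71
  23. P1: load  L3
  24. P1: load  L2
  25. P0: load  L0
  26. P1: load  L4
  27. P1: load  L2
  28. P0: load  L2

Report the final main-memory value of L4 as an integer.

memory[L4] = 41

[1] P1: load  L0 | P0:I, P1:E(70) | bus: BusRd
[2] P0: load  L2 | P0:E(40), P1:I | bus: BusRd
[3] P1: store L2 := 99 | P0:I, P1:M(99) | bus: BusRdX
[4] P0: store L2 := 3 | P0:M(3), P1:I | bus: BusRdX,Flush
[5] P0: store L1 := 21 | P0:M(21), P1:I | bus: BusRdX
[6] P1: store L4 := 41 | P0:I, P1:M(41) | bus: BusRdX
[7] P0: load  L5 | P0:E(60), P1:I | bus: BusRd
[8] P0: load  L1 | P0:M(21), P1:I | bus: none
[9] P0: store L1 := 15 | P0:M(15), P1:I | bus: none
[10] P0: store L4 := 63 | P0:M(63), P1:I | bus: BusRdX,Flush
[11] P0: load  L2 | P0:M(3), P1:I | bus: none
[12] P0: store L2 := 55 | P0:M(55), P1:I | bus: none
[13] P0: load  L0 | P0:S(70), P1:S(70) | bus: BusRd
[14] P1: store L0 := 98 | P0:I, P1:M(98) | bus: BusUpgr
[15] P1: load  L4 | P0:O(63), P1:S(63) | bus: BusRd
[16] P1: store L2 := 73 | P0:I, P1:M(73) | bus: BusRdX,Flush
[17] P0: load  L0 | P0:S(98), P1:O(98) | bus: BusRd
[18] P0: load  L0 | P0:S(98), P1:O(98) | bus: none
[19] P0: store L2 := 91 | P0:M(91), P1:I | bus: BusRdX,Flush
[20] P0: load  L0 | P0:S(98), P1:O(98) | bus: none
[21] P1: store L0 := 97 | P0:I, P1:M(97) | bus: BusUpgr
[22] P1: store L0 := 71 | P0:I, P1:M(71) | bus: none
[23] P1: load  L3 | P0:I, P1:E(90) | bus: BusRd
[24] P1: load  L2 | P0:O(91), P1:S(91) | bus: BusRd
[25] P0: load  L0 | P0:S(71), P1:O(71) | bus: BusRd
[26] P1: load  L4 | P0:O(63), P1:S(63) | bus: none
[27] P1: load  L2 | P0:O(91), P1:S(91) | bus: none
[28] P0: load  L2 | P0:O(91), P1:S(91) | bus: none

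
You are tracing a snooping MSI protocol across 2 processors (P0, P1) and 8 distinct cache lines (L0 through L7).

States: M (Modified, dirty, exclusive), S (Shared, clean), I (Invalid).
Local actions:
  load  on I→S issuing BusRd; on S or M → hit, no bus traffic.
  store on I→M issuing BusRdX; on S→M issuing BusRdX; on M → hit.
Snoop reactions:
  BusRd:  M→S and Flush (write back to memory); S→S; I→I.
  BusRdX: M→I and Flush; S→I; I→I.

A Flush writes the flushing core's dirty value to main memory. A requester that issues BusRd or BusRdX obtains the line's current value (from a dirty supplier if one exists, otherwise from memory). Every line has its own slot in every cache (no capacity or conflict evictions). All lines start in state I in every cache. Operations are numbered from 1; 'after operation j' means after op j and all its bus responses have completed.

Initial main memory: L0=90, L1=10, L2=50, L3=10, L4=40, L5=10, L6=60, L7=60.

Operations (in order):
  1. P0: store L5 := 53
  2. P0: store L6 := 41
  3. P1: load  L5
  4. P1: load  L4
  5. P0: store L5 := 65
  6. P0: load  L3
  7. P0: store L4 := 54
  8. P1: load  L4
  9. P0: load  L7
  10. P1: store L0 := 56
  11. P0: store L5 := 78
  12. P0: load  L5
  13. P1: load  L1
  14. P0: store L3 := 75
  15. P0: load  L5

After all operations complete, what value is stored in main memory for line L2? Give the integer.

[1] P0: store L5 := 53 | P0:M(53), P1:I | bus: BusRdX
[2] P0: store L6 := 41 | P0:M(41), P1:I | bus: BusRdX
[3] P1: load  L5 | P0:S(53), P1:S(53) | bus: BusRd,Flush
[4] P1: load  L4 | P0:I, P1:S(40) | bus: BusRd
[5] P0: store L5 := 65 | P0:M(65), P1:I | bus: BusRdX
[6] P0: load  L3 | P0:S(10), P1:I | bus: BusRd
[7] P0: store L4 := 54 | P0:M(54), P1:I | bus: BusRdX
[8] P1: load  L4 | P0:S(54), P1:S(54) | bus: BusRd,Flush
[9] P0: load  L7 | P0:S(60), P1:I | bus: BusRd
[10] P1: store L0 := 56 | P0:I, P1:M(56) | bus: BusRdX
[11] P0: store L5 := 78 | P0:M(78), P1:I | bus: none
[12] P0: load  L5 | P0:M(78), P1:I | bus: none
[13] P1: load  L1 | P0:I, P1:S(10) | bus: BusRd
[14] P0: store L3 := 75 | P0:M(75), P1:I | bus: BusRdX
[15] P0: load  L5 | P0:M(78), P1:I | bus: none

memory[L2] = 50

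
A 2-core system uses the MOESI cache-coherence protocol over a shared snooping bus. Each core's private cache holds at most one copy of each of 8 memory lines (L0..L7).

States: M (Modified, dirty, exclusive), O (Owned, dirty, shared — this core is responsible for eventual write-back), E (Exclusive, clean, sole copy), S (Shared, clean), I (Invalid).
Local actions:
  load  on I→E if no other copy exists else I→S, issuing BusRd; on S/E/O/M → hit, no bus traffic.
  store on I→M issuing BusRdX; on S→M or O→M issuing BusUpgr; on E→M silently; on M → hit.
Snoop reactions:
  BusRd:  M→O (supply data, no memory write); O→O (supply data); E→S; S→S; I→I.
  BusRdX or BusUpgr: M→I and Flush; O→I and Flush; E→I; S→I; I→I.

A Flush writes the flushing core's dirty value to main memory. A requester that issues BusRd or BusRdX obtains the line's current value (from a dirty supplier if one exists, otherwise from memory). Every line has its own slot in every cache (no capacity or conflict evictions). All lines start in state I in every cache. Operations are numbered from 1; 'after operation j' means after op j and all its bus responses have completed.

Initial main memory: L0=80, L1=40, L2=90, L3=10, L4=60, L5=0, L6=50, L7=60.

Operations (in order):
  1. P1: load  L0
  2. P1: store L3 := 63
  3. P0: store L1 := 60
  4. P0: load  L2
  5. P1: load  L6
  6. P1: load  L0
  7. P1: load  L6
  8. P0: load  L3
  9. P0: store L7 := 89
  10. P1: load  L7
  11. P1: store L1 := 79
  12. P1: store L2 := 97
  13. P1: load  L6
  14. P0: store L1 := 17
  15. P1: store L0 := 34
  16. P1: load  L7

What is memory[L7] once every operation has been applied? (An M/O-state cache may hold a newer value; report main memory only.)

1. P1: load  L0  bus=[BusRd]  L0: P0=I P1=E  mem[L0]=80
2. P1: store L3 := 63  bus=[BusRdX]  L3: P0=I P1=M  mem[L3]=10
3. P0: store L1 := 60  bus=[BusRdX]  L1: P0=M P1=I  mem[L1]=40
4. P0: load  L2  bus=[BusRd]  L2: P0=E P1=I  mem[L2]=90
5. P1: load  L6  bus=[BusRd]  L6: P0=I P1=E  mem[L6]=50
6. P1: load  L0  bus=[-]  L0: P0=I P1=E  mem[L0]=80
7. P1: load  L6  bus=[-]  L6: P0=I P1=E  mem[L6]=50
8. P0: load  L3  bus=[BusRd]  L3: P0=S P1=O  mem[L3]=10
9. P0: store L7 := 89  bus=[BusRdX]  L7: P0=M P1=I  mem[L7]=60
10. P1: load  L7  bus=[BusRd]  L7: P0=O P1=S  mem[L7]=60
11. P1: store L1 := 79  bus=[BusRdX,Flush]  L1: P0=I P1=M  mem[L1]=60
12. P1: store L2 := 97  bus=[BusRdX]  L2: P0=I P1=M  mem[L2]=90
13. P1: load  L6  bus=[-]  L6: P0=I P1=E  mem[L6]=50
14. P0: store L1 := 17  bus=[BusRdX,Flush]  L1: P0=M P1=I  mem[L1]=79
15. P1: store L0 := 34  bus=[-]  L0: P0=I P1=M  mem[L0]=80
16. P1: load  L7  bus=[-]  L7: P0=O P1=S  mem[L7]=60

memory[L7] = 60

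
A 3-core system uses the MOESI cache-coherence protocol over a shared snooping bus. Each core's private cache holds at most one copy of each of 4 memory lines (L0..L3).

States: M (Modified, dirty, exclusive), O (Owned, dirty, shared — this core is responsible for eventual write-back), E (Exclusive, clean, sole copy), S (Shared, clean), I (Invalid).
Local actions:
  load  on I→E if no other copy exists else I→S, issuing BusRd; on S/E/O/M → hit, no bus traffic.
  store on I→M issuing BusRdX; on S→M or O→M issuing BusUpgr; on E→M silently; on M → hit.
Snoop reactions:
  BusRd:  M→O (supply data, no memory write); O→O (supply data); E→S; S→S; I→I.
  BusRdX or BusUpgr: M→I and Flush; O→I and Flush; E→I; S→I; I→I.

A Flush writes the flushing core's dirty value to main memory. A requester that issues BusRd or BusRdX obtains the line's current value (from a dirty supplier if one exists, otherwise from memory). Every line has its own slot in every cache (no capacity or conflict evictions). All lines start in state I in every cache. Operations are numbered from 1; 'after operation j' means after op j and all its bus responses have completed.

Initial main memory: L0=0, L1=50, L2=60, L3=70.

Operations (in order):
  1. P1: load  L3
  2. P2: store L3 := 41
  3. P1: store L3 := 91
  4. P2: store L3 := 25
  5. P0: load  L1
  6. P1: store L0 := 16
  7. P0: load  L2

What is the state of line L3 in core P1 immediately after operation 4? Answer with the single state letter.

state = I

1. P1: load  L3  bus=[BusRd]  L3: P0=I P1=E P2=I  mem[L3]=70
2. P2: store L3 := 41  bus=[BusRdX]  L3: P0=I P1=I P2=M  mem[L3]=70
3. P1: store L3 := 91  bus=[BusRdX,Flush]  L3: P0=I P1=M P2=I  mem[L3]=41
4. P2: store L3 := 25  bus=[BusRdX,Flush]  L3: P0=I P1=I P2=M  mem[L3]=91
5. P0: load  L1  bus=[BusRd]  L1: P0=E P1=I P2=I  mem[L1]=50
6. P1: store L0 := 16  bus=[BusRdX]  L0: P0=I P1=M P2=I  mem[L0]=0
7. P0: load  L2  bus=[BusRd]  L2: P0=E P1=I P2=I  mem[L2]=60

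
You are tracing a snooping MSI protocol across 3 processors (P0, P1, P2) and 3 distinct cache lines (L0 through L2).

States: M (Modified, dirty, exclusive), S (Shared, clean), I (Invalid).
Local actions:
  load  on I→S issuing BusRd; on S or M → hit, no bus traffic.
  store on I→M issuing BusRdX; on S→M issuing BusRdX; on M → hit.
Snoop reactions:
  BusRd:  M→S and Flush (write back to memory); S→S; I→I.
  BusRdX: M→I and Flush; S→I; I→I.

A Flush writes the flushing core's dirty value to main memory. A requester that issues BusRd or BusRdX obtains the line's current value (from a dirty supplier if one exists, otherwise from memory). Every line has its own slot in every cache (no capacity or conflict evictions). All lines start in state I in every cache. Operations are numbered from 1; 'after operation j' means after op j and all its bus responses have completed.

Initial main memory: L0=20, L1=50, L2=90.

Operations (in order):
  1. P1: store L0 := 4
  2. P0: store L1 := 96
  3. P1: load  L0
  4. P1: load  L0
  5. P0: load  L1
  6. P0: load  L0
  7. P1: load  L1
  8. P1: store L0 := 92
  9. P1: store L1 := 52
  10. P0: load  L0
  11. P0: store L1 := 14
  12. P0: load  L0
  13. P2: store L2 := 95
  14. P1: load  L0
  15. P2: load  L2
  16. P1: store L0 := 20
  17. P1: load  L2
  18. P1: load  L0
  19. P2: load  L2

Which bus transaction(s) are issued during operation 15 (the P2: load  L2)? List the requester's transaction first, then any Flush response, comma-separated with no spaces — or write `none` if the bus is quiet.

step 1: P1: store L0 := 4  ⟶  IMI  (L0)  txn=BusRdX  M[L0]=20
step 2: P0: store L1 := 96  ⟶  MII  (L1)  txn=BusRdX  M[L1]=50
step 3: P1: load  L0  ⟶  IMI  (L0)  txn=∅  M[L0]=20
step 4: P1: load  L0  ⟶  IMI  (L0)  txn=∅  M[L0]=20
step 5: P0: load  L1  ⟶  MII  (L1)  txn=∅  M[L1]=50
step 6: P0: load  L0  ⟶  SSI  (L0)  txn=BusRd+Flush  M[L0]=4
step 7: P1: load  L1  ⟶  SSI  (L1)  txn=BusRd+Flush  M[L1]=96
step 8: P1: store L0 := 92  ⟶  IMI  (L0)  txn=BusRdX  M[L0]=4
step 9: P1: store L1 := 52  ⟶  IMI  (L1)  txn=BusRdX  M[L1]=96
step 10: P0: load  L0  ⟶  SSI  (L0)  txn=BusRd+Flush  M[L0]=92
step 11: P0: store L1 := 14  ⟶  MII  (L1)  txn=BusRdX+Flush  M[L1]=52
step 12: P0: load  L0  ⟶  SSI  (L0)  txn=∅  M[L0]=92
step 13: P2: store L2 := 95  ⟶  IIM  (L2)  txn=BusRdX  M[L2]=90
step 14: P1: load  L0  ⟶  SSI  (L0)  txn=∅  M[L0]=92
step 15: P2: load  L2  ⟶  IIM  (L2)  txn=∅  M[L2]=90
step 16: P1: store L0 := 20  ⟶  IMI  (L0)  txn=BusRdX  M[L0]=92
step 17: P1: load  L2  ⟶  ISS  (L2)  txn=BusRd+Flush  M[L2]=95
step 18: P1: load  L0  ⟶  IMI  (L0)  txn=∅  M[L0]=92
step 19: P2: load  L2  ⟶  ISS  (L2)  txn=∅  M[L2]=95

bus = none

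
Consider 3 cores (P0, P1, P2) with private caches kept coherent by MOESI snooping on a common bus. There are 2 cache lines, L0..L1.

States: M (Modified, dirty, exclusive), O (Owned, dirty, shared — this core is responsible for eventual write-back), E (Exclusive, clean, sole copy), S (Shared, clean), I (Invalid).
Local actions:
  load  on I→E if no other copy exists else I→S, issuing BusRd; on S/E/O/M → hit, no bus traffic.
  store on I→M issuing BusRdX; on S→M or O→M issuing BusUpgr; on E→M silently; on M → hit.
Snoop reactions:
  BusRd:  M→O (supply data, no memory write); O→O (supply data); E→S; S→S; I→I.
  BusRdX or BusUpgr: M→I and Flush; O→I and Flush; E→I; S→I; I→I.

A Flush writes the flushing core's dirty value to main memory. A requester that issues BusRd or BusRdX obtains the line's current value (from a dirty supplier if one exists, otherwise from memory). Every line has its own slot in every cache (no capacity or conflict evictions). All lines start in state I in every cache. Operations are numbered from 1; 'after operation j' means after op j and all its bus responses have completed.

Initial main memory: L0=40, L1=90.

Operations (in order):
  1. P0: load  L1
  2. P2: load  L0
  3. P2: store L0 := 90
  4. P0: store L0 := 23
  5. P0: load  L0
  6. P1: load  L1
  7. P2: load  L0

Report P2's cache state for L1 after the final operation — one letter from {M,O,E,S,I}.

state = I

  op1 P0: load  L1 → E/I/I on L1; bus BusRd; mem=90
  op2 P2: load  L0 → I/I/E on L0; bus BusRd; mem=40
  op3 P2: store L0 := 90 → I/I/M on L0; bus (none); mem=40
  op4 P0: store L0 := 23 → M/I/I on L0; bus BusRdX Flush; mem=90
  op5 P0: load  L0 → M/I/I on L0; bus (none); mem=90
  op6 P1: load  L1 → S/S/I on L1; bus BusRd; mem=90
  op7 P2: load  L0 → O/I/S on L0; bus BusRd; mem=90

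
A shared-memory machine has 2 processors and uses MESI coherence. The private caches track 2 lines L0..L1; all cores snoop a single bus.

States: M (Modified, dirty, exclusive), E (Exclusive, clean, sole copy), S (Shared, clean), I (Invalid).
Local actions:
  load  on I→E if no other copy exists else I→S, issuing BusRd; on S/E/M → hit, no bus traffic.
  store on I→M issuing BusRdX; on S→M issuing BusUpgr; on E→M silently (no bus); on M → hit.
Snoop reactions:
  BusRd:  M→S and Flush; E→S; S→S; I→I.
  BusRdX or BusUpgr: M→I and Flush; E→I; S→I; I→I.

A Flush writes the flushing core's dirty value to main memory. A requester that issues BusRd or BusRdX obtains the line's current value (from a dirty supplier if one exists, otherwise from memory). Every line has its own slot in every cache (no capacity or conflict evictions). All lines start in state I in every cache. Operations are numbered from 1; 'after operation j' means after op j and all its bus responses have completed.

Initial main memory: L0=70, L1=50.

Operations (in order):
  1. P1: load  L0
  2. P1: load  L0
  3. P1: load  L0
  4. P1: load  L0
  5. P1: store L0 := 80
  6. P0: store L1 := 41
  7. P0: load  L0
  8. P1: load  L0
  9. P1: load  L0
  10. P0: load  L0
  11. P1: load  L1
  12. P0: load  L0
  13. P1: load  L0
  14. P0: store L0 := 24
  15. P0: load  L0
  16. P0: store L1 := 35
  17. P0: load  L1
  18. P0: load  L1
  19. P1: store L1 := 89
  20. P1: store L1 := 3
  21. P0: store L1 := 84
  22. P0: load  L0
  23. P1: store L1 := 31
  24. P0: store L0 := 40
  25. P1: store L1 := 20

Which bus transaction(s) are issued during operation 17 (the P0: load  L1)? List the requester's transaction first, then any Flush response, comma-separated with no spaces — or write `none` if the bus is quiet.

1. P1: load  L0  bus=[BusRd]  L0: P0=I P1=E  mem[L0]=70
2. P1: load  L0  bus=[-]  L0: P0=I P1=E  mem[L0]=70
3. P1: load  L0  bus=[-]  L0: P0=I P1=E  mem[L0]=70
4. P1: load  L0  bus=[-]  L0: P0=I P1=E  mem[L0]=70
5. P1: store L0 := 80  bus=[-]  L0: P0=I P1=M  mem[L0]=70
6. P0: store L1 := 41  bus=[BusRdX]  L1: P0=M P1=I  mem[L1]=50
7. P0: load  L0  bus=[BusRd,Flush]  L0: P0=S P1=S  mem[L0]=80
8. P1: load  L0  bus=[-]  L0: P0=S P1=S  mem[L0]=80
9. P1: load  L0  bus=[-]  L0: P0=S P1=S  mem[L0]=80
10. P0: load  L0  bus=[-]  L0: P0=S P1=S  mem[L0]=80
11. P1: load  L1  bus=[BusRd,Flush]  L1: P0=S P1=S  mem[L1]=41
12. P0: load  L0  bus=[-]  L0: P0=S P1=S  mem[L0]=80
13. P1: load  L0  bus=[-]  L0: P0=S P1=S  mem[L0]=80
14. P0: store L0 := 24  bus=[BusUpgr]  L0: P0=M P1=I  mem[L0]=80
15. P0: load  L0  bus=[-]  L0: P0=M P1=I  mem[L0]=80
16. P0: store L1 := 35  bus=[BusUpgr]  L1: P0=M P1=I  mem[L1]=41
17. P0: load  L1  bus=[-]  L1: P0=M P1=I  mem[L1]=41
18. P0: load  L1  bus=[-]  L1: P0=M P1=I  mem[L1]=41
19. P1: store L1 := 89  bus=[BusRdX,Flush]  L1: P0=I P1=M  mem[L1]=35
20. P1: store L1 := 3  bus=[-]  L1: P0=I P1=M  mem[L1]=35
21. P0: store L1 := 84  bus=[BusRdX,Flush]  L1: P0=M P1=I  mem[L1]=3
22. P0: load  L0  bus=[-]  L0: P0=M P1=I  mem[L0]=80
23. P1: store L1 := 31  bus=[BusRdX,Flush]  L1: P0=I P1=M  mem[L1]=84
24. P0: store L0 := 40  bus=[-]  L0: P0=M P1=I  mem[L0]=80
25. P1: store L1 := 20  bus=[-]  L1: P0=I P1=M  mem[L1]=84

bus = none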